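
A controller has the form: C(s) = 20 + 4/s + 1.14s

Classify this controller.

This is a Proportional-Integral-Derivative (PID) controller.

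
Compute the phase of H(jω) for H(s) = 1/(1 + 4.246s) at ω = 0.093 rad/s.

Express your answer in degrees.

Phase = -arctan(ωτ) = -arctan(0.093 × 4.246) = -21.5°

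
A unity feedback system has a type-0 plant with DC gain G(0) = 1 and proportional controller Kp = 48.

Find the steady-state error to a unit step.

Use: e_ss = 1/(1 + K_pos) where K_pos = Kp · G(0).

K_pos = Kp · G(0) = 48 × 1 = 48. e_ss = 1/(1 + 48) = 0.0204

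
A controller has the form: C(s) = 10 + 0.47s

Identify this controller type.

This is a Proportional-Derivative (PD) controller.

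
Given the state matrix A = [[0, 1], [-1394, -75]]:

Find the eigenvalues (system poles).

det(A - λI) = λ² - (-75)λ + 1394 = (λ - (-34))(λ - (-41)). Eigenvalues: -34, -41.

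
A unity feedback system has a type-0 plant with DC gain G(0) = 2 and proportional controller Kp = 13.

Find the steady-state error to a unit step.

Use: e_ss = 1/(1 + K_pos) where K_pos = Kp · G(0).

K_pos = Kp · G(0) = 13 × 2 = 26. e_ss = 1/(1 + 26) = 0.0370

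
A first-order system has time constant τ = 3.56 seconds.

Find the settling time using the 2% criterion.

For first-order system, 2% settling time ≈ 4τ = 4 × 3.56 = 14.24 s.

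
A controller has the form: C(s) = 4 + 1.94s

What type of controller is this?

This is a Proportional-Derivative (PD) controller.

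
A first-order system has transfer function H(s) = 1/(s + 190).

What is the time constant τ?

For H(s) = 1/(s + 1/τ), the pole is at -1/τ = -190, so τ = 1/190 = 0.0053 s.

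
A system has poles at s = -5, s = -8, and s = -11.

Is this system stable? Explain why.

All poles are in the left half-plane. System is stable.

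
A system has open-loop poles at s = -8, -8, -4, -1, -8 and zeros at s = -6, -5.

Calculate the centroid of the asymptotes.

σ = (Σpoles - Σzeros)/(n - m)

σ = (Σpoles - Σzeros)/(n - m) = (-29 - (-11))/(5 - 2) = -18/3 = -6.0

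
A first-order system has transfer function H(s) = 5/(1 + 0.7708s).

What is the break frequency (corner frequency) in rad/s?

Corner frequency = 1/τ = 1/0.7708 = 1.297 rad/s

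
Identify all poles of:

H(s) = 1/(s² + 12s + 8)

Discriminant = 12² - 4×1×8 = 144 - 32 = 112 > 0, so two distinct real poles. Using quadratic formula: s = (-12 ± √112)/(2×1) = (-12 ± √112)/2, with √112 ≈ 10.5830. s₁ ≈ -0.7085, s₂ ≈ -11.2915. Poles: s₁ = -0.7085, s₂ = -11.2915.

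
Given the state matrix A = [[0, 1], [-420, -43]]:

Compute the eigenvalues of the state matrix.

det(A - λI) = λ² - (-43)λ + 420 = (λ - (-28))(λ - (-15)). Eigenvalues: -28, -15.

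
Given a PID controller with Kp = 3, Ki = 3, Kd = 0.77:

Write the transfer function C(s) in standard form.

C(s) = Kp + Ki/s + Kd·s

Substituting values: C(s) = 3 + 3/s + 0.77s = (0.77s² + 3s + 3)/s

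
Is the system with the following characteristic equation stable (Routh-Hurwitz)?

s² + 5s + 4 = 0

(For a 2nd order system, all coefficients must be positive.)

Coefficients: 1, 5, 4. All positive, so system is stable.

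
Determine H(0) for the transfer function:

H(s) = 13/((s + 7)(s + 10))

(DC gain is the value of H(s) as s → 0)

DC gain = H(0) = 13/(7 × 10) = 13/70 = 0.1857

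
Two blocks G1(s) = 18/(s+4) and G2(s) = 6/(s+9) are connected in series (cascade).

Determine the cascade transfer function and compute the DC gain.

Series: multiply transfer functions. G_eq = 18/(s+4) × 6/(s+9) = 108/((s+4)(s+9)). DC gain = 108/(4×9) = 3.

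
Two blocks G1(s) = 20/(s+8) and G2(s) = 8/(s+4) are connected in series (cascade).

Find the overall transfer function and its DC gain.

Series: multiply transfer functions. G_eq = 20/(s+8) × 8/(s+4) = 160/((s+8)(s+4)). DC gain = 160/(8×4) = 5.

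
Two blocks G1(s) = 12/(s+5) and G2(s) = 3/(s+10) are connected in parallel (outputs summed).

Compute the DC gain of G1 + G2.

Parallel: G_eq = G1 + G2. DC gain = G1(0) + G2(0) = 12/5 + 3/10 = 2.4 + 0.3 = 2.7.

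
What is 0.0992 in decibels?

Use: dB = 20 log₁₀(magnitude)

dB = 20 log₁₀(0.0992) = -20.1 dB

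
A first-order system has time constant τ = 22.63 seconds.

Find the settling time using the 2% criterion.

For first-order system, 2% settling time ≈ 4τ = 4 × 22.63 = 90.52 s.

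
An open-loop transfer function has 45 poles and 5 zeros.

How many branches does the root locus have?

Root locus has n branches where n = number of poles = 45.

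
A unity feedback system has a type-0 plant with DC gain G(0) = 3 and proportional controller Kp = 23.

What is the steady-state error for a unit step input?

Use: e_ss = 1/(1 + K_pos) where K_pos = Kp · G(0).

K_pos = Kp · G(0) = 23 × 3 = 69. e_ss = 1/(1 + 69) = 0.0143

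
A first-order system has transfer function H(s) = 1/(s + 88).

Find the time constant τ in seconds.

For H(s) = 1/(s + 1/τ), the pole is at -1/τ = -88, so τ = 1/88 = 0.0114 s.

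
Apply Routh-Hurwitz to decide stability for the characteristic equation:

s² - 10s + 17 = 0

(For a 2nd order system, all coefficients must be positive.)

Coefficients: 1, -10, 17. b=-10 not positive, so system is unstable.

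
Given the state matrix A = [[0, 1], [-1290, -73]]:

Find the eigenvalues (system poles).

det(A - λI) = λ² - (-73)λ + 1290 = (λ - (-43))(λ - (-30)). Eigenvalues: -43, -30.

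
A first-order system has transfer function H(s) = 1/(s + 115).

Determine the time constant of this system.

For H(s) = 1/(s + 1/τ), the pole is at -1/τ = -115, so τ = 1/115 = 0.0087 s.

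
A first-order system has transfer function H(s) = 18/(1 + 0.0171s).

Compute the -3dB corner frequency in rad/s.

Corner frequency = 1/τ = 1/0.0171 = 58.48 rad/s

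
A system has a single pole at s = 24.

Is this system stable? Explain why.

Pole at s = 24 is in the right half-plane. Unstable.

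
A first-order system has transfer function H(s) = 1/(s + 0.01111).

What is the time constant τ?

For H(s) = 1/(s + 1/τ), the pole is at -1/τ = -0.01111, so τ = 1/0.01111 = 90.01 s.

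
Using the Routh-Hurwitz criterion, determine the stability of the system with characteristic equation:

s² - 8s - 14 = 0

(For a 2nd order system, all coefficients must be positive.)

Coefficients: 1, -8, -14. b=-8, c=-14 not positive, so system is unstable.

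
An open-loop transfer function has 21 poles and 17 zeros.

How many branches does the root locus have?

Root locus has n branches where n = number of poles = 21.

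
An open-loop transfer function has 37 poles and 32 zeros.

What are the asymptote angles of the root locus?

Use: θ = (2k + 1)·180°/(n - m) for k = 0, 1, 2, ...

n - m = 37 - 32 = 5. Angles: θk = (2k + 1)·180°/5 = 36°, 108°, 180°, 252°, 324°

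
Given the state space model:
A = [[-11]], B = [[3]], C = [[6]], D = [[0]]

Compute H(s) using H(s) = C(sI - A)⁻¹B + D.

(sI - A)⁻¹ = 1/(s + 11). H(s) = 6 × 3/(s + 11) + 0 = 18/(s + 11).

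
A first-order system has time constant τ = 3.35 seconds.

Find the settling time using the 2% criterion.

For first-order system, 2% settling time ≈ 4τ = 4 × 3.35 = 13.4 s.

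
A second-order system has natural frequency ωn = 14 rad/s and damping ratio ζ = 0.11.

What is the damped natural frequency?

ωd = ωn√(1 - ζ²) = 14√(1 - 0.11²) = 13.92 rad/s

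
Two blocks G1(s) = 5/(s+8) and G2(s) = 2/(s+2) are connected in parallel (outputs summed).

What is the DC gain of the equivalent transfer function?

Parallel: G_eq = G1 + G2. DC gain = G1(0) + G2(0) = 5/8 + 2/2 = 0.625 + 1 = 1.625.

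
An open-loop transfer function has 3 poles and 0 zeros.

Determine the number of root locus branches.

Root locus has n branches where n = number of poles = 3.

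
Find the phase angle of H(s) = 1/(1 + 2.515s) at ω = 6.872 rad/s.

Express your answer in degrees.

Phase = -arctan(ωτ) = -arctan(6.872 × 2.515) = -86.7°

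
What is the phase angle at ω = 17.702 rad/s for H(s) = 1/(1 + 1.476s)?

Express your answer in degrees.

Phase = -arctan(ωτ) = -arctan(17.702 × 1.476) = -87.8°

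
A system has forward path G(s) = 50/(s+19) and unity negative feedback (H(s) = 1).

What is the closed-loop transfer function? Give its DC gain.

T(s) = G/(1+GH) = [50/(s+19)] / [1 + 50/(s+19)] = 50/(s+19+50) = 50/(s+69). DC gain = 50/69 = 0.7246.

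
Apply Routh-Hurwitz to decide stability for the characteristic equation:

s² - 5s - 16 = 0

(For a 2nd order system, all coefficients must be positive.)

Coefficients: 1, -5, -16. b=-5, c=-16 not positive, so system is unstable.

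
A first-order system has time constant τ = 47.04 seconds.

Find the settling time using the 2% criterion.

For first-order system, 2% settling time ≈ 4τ = 4 × 47.04 = 188.16 s.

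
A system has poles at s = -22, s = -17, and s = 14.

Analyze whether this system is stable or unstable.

Pole(s) at s = 14 are not in the left half-plane. System is unstable.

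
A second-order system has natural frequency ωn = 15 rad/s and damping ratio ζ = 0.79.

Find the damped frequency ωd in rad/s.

ωd = ωn√(1 - ζ²) = 15√(1 - 0.79²) = 9.2 rad/s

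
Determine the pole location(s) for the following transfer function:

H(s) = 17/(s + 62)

Pole is where denominator = 0: s + 62 = 0, so s = -62.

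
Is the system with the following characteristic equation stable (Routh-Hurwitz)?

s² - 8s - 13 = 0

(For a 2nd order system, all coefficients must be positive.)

Coefficients: 1, -8, -13. b=-8, c=-13 not positive, so system is unstable.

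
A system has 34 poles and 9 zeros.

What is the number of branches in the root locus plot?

Root locus has n branches where n = number of poles = 34.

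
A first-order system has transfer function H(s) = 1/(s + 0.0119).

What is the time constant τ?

For H(s) = 1/(s + 1/τ), the pole is at -1/τ = -0.0119, so τ = 1/0.0119 = 84.03 s.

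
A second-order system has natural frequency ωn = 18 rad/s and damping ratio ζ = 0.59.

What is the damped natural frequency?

ωd = ωn√(1 - ζ²) = 18√(1 - 0.59²) = 14.53 rad/s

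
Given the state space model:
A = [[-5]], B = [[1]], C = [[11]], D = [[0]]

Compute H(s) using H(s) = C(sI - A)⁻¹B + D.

(sI - A)⁻¹ = 1/(s + 5). H(s) = 11 × 1/(s + 5) + 0 = 11/(s + 5).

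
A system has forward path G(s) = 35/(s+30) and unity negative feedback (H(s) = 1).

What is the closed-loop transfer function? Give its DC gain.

T(s) = G/(1+GH) = [35/(s+30)] / [1 + 35/(s+30)] = 35/(s+30+35) = 35/(s+65). DC gain = 35/65 = 0.5385.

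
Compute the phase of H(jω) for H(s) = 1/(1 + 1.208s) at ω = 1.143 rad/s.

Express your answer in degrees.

Phase = -arctan(ωτ) = -arctan(1.143 × 1.208) = -54.1°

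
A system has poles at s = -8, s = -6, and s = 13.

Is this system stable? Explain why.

Pole(s) at s = 13 are not in the left half-plane. System is unstable.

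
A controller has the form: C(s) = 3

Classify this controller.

This is a Proportional (P) controller.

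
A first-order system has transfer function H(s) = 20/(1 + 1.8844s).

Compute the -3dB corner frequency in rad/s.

Corner frequency = 1/τ = 1/1.8844 = 0.531 rad/s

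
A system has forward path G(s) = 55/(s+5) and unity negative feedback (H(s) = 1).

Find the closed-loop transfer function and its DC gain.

T(s) = G/(1+GH) = [55/(s+5)] / [1 + 55/(s+5)] = 55/(s+5+55) = 55/(s+60). DC gain = 55/60 = 0.9167.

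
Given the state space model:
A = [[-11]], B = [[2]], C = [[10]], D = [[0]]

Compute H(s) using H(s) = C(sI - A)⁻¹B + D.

(sI - A)⁻¹ = 1/(s + 11). H(s) = 10 × 2/(s + 11) + 0 = 20/(s + 11).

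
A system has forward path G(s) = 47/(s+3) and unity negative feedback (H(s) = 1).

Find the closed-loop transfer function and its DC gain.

T(s) = G/(1+GH) = [47/(s+3)] / [1 + 47/(s+3)] = 47/(s+3+47) = 47/(s+50). DC gain = 47/50 = 0.94.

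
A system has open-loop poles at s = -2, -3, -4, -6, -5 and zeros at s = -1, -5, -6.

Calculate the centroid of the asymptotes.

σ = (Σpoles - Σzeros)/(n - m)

σ = (Σpoles - Σzeros)/(n - m) = (-20 - (-12))/(5 - 3) = -8/2 = -4.0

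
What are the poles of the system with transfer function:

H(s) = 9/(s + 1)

Pole is where denominator = 0: s + 1 = 0, so s = -1.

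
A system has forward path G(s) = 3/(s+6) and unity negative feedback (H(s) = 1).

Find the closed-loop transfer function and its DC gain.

T(s) = G/(1+GH) = [3/(s+6)] / [1 + 3/(s+6)] = 3/(s+6+3) = 3/(s+9). DC gain = 3/9 = 0.3333.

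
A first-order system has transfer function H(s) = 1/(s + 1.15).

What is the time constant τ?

For H(s) = 1/(s + 1/τ), the pole is at -1/τ = -1.15, so τ = 1/1.15 = 0.8696 s.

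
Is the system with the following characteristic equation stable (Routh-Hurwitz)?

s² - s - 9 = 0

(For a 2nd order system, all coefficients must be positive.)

Coefficients: 1, -1, -9. b=-1, c=-9 not positive, so system is unstable.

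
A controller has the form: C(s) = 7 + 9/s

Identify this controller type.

This is a Proportional-Integral (PI) controller.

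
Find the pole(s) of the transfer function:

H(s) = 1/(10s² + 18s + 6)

Discriminant = 18² - 4×10×6 = 324 - 240 = 84 > 0, so two distinct real poles. Using quadratic formula: s = (-18 ± √84)/(2×10) = (-18 ± √84)/20, with √84 ≈ 9.1652. s₁ ≈ -0.4417, s₂ ≈ -1.3583. Poles: s₁ = -0.4417, s₂ = -1.3583.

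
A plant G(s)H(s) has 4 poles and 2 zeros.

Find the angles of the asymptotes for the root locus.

n - m = 4 - 2 = 2. Angles: θk = (2k + 1)·180°/2 = 90°, 270°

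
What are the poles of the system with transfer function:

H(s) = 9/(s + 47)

Pole is where denominator = 0: s + 47 = 0, so s = -47.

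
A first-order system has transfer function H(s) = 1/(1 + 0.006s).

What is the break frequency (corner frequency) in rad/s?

Corner frequency = 1/τ = 1/0.006 = 166.667 rad/s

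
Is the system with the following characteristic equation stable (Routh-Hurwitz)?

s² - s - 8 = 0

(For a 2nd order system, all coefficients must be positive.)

Coefficients: 1, -1, -8. b=-1, c=-8 not positive, so system is unstable.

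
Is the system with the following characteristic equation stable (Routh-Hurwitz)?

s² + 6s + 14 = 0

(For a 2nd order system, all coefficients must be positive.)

Coefficients: 1, 6, 14. All positive, so system is stable.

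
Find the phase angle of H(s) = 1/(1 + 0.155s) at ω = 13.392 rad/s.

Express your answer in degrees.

Phase = -arctan(ωτ) = -arctan(13.392 × 0.155) = -64.3°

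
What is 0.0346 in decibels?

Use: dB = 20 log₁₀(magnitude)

dB = 20 log₁₀(0.0346) = -29.2 dB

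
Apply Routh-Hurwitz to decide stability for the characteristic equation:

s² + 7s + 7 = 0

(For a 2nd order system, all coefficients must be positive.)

Coefficients: 1, 7, 7. All positive, so system is stable.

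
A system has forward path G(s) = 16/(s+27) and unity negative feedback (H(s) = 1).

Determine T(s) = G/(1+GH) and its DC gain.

T(s) = G/(1+GH) = [16/(s+27)] / [1 + 16/(s+27)] = 16/(s+27+16) = 16/(s+43). DC gain = 16/43 = 0.3721.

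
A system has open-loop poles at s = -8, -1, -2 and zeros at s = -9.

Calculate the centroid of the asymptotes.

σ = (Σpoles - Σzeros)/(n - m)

σ = (Σpoles - Σzeros)/(n - m) = (-11 - (-9))/(3 - 1) = -2/2 = -1.0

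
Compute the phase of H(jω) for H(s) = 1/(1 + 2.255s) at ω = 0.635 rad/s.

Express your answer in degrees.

Phase = -arctan(ωτ) = -arctan(0.635 × 2.255) = -55.1°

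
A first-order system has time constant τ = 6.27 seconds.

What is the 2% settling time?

For first-order system, 2% settling time ≈ 4τ = 4 × 6.27 = 25.08 s.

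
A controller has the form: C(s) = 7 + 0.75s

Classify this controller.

This is a Proportional-Derivative (PD) controller.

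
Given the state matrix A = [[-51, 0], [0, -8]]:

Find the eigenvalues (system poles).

For diagonal matrix, eigenvalues are diagonal entries: λ₁ = -51, λ₂ = -8.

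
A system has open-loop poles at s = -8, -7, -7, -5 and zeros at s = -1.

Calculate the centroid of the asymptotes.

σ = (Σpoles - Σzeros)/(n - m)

σ = (Σpoles - Σzeros)/(n - m) = (-27 - (-1))/(4 - 1) = -26/3 = -8.67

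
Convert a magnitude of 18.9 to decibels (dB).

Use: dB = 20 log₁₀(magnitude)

dB = 20 log₁₀(18.9) = 25.5 dB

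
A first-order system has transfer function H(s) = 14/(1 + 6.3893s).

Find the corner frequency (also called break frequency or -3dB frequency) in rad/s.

Corner frequency = 1/τ = 1/6.3893 = 0.157 rad/s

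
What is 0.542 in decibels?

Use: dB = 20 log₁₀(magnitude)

dB = 20 log₁₀(0.542) = -5.3 dB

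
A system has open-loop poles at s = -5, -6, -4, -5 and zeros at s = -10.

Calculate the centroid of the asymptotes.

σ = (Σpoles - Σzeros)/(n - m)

σ = (Σpoles - Σzeros)/(n - m) = (-20 - (-10))/(4 - 1) = -10/3 = -3.33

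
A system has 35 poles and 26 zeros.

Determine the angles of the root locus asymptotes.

n - m = 35 - 26 = 9. Angles: θk = (2k + 1)·180°/9 = 20°, 60°, 100°, 140°, 180°, 220°, 260°, 300°, 340°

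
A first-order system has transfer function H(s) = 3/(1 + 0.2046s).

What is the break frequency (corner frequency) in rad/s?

Corner frequency = 1/τ = 1/0.2046 = 4.888 rad/s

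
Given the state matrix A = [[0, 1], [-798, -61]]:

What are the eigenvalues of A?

det(A - λI) = λ² - (-61)λ + 798 = (λ - (-19))(λ - (-42)). Eigenvalues: -19, -42.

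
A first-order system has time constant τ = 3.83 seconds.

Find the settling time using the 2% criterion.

For first-order system, 2% settling time ≈ 4τ = 4 × 3.83 = 15.32 s.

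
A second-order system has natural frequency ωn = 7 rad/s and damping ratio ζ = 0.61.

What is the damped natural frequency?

ωd = ωn√(1 - ζ²) = 7√(1 - 0.61²) = 5.55 rad/s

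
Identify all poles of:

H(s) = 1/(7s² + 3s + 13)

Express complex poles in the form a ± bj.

Discriminant = 3² - 4×7×13 = 9 - 364 = -355 < 0, so the poles are a complex conjugate pair s = (-3 ± j√355)/(2×7). Real part = -3/(2×7) = -3/14 ≈ -0.2143; imaginary part = ±√355/(2×7) ≈ 1.3458. Poles: s = -0.2143 ± 1.3458j.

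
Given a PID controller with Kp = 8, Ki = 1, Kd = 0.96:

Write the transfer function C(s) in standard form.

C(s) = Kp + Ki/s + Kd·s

Substituting values: C(s) = 8 + 1/s + 0.96s = (0.96s² + 8s + 1)/s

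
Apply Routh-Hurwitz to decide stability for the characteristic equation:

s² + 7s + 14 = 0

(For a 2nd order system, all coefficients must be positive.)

Coefficients: 1, 7, 14. All positive, so system is stable.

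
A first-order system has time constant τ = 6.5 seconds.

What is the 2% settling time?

For first-order system, 2% settling time ≈ 4τ = 4 × 6.5 = 26.0 s.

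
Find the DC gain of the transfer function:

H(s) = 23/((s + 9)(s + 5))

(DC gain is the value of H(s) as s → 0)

DC gain = H(0) = 23/(9 × 5) = 23/45 = 0.5111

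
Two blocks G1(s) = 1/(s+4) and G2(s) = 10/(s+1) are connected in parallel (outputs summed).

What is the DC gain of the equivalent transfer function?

Parallel: G_eq = G1 + G2. DC gain = G1(0) + G2(0) = 1/4 + 10/1 = 0.25 + 10 = 10.25.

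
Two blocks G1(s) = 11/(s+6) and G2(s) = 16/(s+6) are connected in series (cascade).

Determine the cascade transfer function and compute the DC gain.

Series: multiply transfer functions. G_eq = 11/(s+6) × 16/(s+6) = 176/((s+6)(s+6)). DC gain = 176/(6×6) = 4.8889.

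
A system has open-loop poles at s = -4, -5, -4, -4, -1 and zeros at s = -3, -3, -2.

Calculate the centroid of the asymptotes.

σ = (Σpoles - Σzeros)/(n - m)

σ = (Σpoles - Σzeros)/(n - m) = (-18 - (-8))/(5 - 3) = -10/2 = -5.0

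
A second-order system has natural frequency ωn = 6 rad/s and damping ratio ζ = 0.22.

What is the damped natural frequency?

ωd = ωn√(1 - ζ²) = 6√(1 - 0.22²) = 5.85 rad/s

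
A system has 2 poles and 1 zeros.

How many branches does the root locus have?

Root locus has n branches where n = number of poles = 2.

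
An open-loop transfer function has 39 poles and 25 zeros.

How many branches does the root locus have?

Root locus has n branches where n = number of poles = 39.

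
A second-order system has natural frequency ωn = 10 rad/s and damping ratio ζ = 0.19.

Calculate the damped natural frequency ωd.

ωd = ωn√(1 - ζ²) = 10√(1 - 0.19²) = 9.82 rad/s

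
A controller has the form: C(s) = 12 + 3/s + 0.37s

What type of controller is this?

This is a Proportional-Integral-Derivative (PID) controller.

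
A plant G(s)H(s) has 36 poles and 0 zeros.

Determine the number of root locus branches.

Root locus has n branches where n = number of poles = 36.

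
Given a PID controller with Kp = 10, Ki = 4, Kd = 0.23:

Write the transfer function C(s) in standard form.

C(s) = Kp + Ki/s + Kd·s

Substituting values: C(s) = 10 + 4/s + 0.23s = (0.23s² + 10s + 4)/s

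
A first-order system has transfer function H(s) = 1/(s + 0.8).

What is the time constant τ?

For H(s) = 1/(s + 1/τ), the pole is at -1/τ = -0.8, so τ = 1/0.8 = 1.25 s.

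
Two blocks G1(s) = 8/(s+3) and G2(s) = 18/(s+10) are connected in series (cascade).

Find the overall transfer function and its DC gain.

Series: multiply transfer functions. G_eq = 8/(s+3) × 18/(s+10) = 144/((s+3)(s+10)). DC gain = 144/(3×10) = 4.8.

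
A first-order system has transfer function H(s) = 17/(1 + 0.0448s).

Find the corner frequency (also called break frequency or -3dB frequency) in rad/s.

Corner frequency = 1/τ = 1/0.0448 = 22.321 rad/s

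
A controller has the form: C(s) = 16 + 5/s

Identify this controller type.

This is a Proportional-Integral (PI) controller.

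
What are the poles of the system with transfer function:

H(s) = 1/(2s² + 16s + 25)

Discriminant = 16² - 4×2×25 = 256 - 200 = 56 > 0, so two distinct real poles. Using quadratic formula: s = (-16 ± √56)/(2×2) = (-16 ± √56)/4, with √56 ≈ 7.4833. s₁ ≈ -2.1292, s₂ ≈ -5.8708. Poles: s₁ = -2.1292, s₂ = -5.8708.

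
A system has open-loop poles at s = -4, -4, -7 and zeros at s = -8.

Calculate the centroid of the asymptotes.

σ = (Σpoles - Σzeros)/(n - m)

σ = (Σpoles - Σzeros)/(n - m) = (-15 - (-8))/(3 - 1) = -7/2 = -3.5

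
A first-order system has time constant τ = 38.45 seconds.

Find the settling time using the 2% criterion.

For first-order system, 2% settling time ≈ 4τ = 4 × 38.45 = 153.8 s.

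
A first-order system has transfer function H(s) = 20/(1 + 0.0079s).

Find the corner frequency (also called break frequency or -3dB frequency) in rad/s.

Corner frequency = 1/τ = 1/0.0079 = 126.582 rad/s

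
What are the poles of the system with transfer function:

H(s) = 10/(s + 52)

Pole is where denominator = 0: s + 52 = 0, so s = -52.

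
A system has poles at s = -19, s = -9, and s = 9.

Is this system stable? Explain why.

Pole(s) at s = 9 are not in the left half-plane. System is unstable.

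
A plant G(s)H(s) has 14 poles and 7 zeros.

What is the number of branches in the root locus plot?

Root locus has n branches where n = number of poles = 14.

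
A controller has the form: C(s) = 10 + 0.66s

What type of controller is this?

This is a Proportional-Derivative (PD) controller.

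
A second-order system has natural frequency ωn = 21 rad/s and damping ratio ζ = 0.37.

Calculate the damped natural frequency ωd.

ωd = ωn√(1 - ζ²) = 21√(1 - 0.37²) = 19.51 rad/s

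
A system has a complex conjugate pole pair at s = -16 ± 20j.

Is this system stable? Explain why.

Real part of poles is -16 (< 0, left half-plane). Stable.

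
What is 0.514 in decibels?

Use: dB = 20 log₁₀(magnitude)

dB = 20 log₁₀(0.514) = -5.8 dB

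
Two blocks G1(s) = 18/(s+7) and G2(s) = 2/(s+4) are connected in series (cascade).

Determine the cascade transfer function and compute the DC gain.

Series: multiply transfer functions. G_eq = 18/(s+7) × 2/(s+4) = 36/((s+7)(s+4)). DC gain = 36/(7×4) = 1.2857.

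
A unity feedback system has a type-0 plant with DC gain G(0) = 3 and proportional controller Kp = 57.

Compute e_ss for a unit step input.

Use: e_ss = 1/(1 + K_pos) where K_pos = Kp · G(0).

K_pos = Kp · G(0) = 57 × 3 = 171. e_ss = 1/(1 + 171) = 0.0058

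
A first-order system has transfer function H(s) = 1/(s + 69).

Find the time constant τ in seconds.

For H(s) = 1/(s + 1/τ), the pole is at -1/τ = -69, so τ = 1/69 = 0.0145 s.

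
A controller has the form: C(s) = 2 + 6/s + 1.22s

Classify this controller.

This is a Proportional-Integral-Derivative (PID) controller.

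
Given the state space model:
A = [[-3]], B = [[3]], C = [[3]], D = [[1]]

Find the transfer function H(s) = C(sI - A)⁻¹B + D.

(sI - A)⁻¹ = 1/(s + 3). H(s) = 3×3/(s + 3) + 1 = (s + 12)/(s + 3).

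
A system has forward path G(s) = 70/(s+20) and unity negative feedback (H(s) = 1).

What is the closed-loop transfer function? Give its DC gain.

T(s) = G/(1+GH) = [70/(s+20)] / [1 + 70/(s+20)] = 70/(s+20+70) = 70/(s+90). DC gain = 70/90 = 0.7778.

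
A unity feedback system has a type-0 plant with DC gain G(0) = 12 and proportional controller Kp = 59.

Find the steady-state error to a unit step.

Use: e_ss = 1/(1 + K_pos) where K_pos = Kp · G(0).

K_pos = Kp · G(0) = 59 × 12 = 708. e_ss = 1/(1 + 708) = 0.0014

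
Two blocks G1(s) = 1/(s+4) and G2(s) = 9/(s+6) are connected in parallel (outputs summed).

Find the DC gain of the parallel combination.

Parallel: G_eq = G1 + G2. DC gain = G1(0) + G2(0) = 1/4 + 9/6 = 0.25 + 1.5 = 1.75.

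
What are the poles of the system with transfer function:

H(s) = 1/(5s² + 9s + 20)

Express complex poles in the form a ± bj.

Discriminant = 9² - 4×5×20 = 81 - 400 = -319 < 0, so the poles are a complex conjugate pair s = (-9 ± j√319)/(2×5). Real part = -9/(2×5) = -9/10 = -0.9; imaginary part = ±√319/(2×5) ≈ 1.7861. Poles: s = -0.9 ± 1.7861j.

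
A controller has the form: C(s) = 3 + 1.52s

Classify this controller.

This is a Proportional-Derivative (PD) controller.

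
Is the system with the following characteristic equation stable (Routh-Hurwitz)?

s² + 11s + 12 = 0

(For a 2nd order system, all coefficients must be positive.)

Coefficients: 1, 11, 12. All positive, so system is stable.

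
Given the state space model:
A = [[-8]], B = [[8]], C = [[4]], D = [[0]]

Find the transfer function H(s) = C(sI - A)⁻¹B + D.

(sI - A)⁻¹ = 1/(s + 8). H(s) = 4 × 8/(s + 8) + 0 = 32/(s + 8).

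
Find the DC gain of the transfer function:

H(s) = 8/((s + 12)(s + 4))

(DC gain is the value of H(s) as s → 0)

DC gain = H(0) = 8/(12 × 4) = 8/48 = 0.1667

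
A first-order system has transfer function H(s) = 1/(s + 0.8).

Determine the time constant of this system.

For H(s) = 1/(s + 1/τ), the pole is at -1/τ = -0.8, so τ = 1/0.8 = 1.25 s.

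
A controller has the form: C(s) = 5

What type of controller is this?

This is a Proportional (P) controller.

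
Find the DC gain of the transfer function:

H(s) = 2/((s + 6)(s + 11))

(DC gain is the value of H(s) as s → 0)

DC gain = H(0) = 2/(6 × 11) = 2/66 = 0.0303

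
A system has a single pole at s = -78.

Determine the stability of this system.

Pole at s = -78 is in the left half-plane. Stable.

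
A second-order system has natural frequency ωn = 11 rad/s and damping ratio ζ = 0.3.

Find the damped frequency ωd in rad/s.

ωd = ωn√(1 - ζ²) = 11√(1 - 0.3²) = 10.49 rad/s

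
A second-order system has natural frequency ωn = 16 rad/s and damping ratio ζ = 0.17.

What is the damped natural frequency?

ωd = ωn√(1 - ζ²) = 16√(1 - 0.17²) = 15.77 rad/s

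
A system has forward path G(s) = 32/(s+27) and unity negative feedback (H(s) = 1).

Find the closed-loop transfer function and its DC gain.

T(s) = G/(1+GH) = [32/(s+27)] / [1 + 32/(s+27)] = 32/(s+27+32) = 32/(s+59). DC gain = 32/59 = 0.5424.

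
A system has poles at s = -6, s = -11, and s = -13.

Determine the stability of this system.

All poles are in the left half-plane. System is stable.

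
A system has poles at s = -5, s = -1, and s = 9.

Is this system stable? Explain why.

Pole(s) at s = 9 are not in the left half-plane. System is unstable.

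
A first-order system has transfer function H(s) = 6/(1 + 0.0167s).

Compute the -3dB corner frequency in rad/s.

Corner frequency = 1/τ = 1/0.0167 = 59.88 rad/s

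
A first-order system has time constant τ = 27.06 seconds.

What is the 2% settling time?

For first-order system, 2% settling time ≈ 4τ = 4 × 27.06 = 108.24 s.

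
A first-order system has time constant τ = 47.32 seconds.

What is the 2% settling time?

For first-order system, 2% settling time ≈ 4τ = 4 × 47.32 = 189.28 s.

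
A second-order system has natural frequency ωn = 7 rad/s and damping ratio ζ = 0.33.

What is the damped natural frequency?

ωd = ωn√(1 - ζ²) = 7√(1 - 0.33²) = 6.61 rad/s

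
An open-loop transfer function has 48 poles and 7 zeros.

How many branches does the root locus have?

Root locus has n branches where n = number of poles = 48.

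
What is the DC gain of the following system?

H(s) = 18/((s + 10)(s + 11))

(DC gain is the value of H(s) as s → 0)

DC gain = H(0) = 18/(10 × 11) = 18/110 = 0.1636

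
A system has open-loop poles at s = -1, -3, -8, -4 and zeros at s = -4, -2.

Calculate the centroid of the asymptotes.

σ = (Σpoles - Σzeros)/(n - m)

σ = (Σpoles - Σzeros)/(n - m) = (-16 - (-6))/(4 - 2) = -10/2 = -5.0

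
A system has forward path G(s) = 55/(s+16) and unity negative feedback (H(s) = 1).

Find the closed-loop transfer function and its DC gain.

T(s) = G/(1+GH) = [55/(s+16)] / [1 + 55/(s+16)] = 55/(s+16+55) = 55/(s+71). DC gain = 55/71 = 0.7746.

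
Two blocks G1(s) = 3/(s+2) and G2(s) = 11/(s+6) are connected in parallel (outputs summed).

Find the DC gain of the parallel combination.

Parallel: G_eq = G1 + G2. DC gain = G1(0) + G2(0) = 3/2 + 11/6 = 1.5 + 1.8333 = 3.3333.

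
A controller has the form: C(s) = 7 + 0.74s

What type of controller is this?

This is a Proportional-Derivative (PD) controller.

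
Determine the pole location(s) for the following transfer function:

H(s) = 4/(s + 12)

Pole is where denominator = 0: s + 12 = 0, so s = -12.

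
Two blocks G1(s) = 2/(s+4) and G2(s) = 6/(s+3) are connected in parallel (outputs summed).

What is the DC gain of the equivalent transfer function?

Parallel: G_eq = G1 + G2. DC gain = G1(0) + G2(0) = 2/4 + 6/3 = 0.5 + 2 = 2.5.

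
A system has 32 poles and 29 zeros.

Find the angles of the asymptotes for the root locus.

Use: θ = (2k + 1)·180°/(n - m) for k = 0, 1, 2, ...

n - m = 32 - 29 = 3. Angles: θk = (2k + 1)·180°/3 = 60°, 180°, 300°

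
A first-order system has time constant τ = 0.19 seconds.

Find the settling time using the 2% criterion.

For first-order system, 2% settling time ≈ 4τ = 4 × 0.19 = 0.76 s.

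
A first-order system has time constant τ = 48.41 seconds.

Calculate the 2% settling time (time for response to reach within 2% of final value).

For first-order system, 2% settling time ≈ 4τ = 4 × 48.41 = 193.64 s.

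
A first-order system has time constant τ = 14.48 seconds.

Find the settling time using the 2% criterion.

For first-order system, 2% settling time ≈ 4τ = 4 × 14.48 = 57.92 s.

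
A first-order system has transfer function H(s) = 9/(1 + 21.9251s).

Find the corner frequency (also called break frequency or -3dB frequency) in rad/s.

Corner frequency = 1/τ = 1/21.9251 = 0.046 rad/s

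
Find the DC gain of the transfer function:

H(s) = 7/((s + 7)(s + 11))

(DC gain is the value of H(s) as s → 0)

DC gain = H(0) = 7/(7 × 11) = 7/77 = 0.0909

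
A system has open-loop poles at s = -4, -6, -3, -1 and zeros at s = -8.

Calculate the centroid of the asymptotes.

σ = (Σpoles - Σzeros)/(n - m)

σ = (Σpoles - Σzeros)/(n - m) = (-14 - (-8))/(4 - 1) = -6/3 = -2.0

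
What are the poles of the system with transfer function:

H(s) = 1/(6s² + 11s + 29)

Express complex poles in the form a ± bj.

Discriminant = 11² - 4×6×29 = 121 - 696 = -575 < 0, so the poles are a complex conjugate pair s = (-11 ± j√575)/(2×6). Real part = -11/(2×6) = -11/12 ≈ -0.9167; imaginary part = ±√575/(2×6) ≈ 1.9983. Poles: s = -0.9167 ± 1.9983j.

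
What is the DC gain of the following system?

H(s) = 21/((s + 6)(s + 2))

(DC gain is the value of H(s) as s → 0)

DC gain = H(0) = 21/(6 × 2) = 21/12 = 1.75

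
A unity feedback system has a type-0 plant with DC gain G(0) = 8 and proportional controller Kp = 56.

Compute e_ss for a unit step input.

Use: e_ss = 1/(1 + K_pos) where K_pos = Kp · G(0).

K_pos = Kp · G(0) = 56 × 8 = 448. e_ss = 1/(1 + 448) = 0.0022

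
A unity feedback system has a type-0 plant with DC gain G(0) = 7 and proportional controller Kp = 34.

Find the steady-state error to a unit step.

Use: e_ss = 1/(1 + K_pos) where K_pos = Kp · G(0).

K_pos = Kp · G(0) = 34 × 7 = 238. e_ss = 1/(1 + 238) = 0.0042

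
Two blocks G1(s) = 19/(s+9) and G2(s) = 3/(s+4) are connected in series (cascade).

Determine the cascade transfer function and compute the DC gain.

Series: multiply transfer functions. G_eq = 19/(s+9) × 3/(s+4) = 57/((s+9)(s+4)). DC gain = 57/(9×4) = 1.5833.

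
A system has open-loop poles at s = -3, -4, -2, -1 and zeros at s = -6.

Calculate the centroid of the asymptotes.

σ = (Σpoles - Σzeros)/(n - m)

σ = (Σpoles - Σzeros)/(n - m) = (-10 - (-6))/(4 - 1) = -4/3 = -1.33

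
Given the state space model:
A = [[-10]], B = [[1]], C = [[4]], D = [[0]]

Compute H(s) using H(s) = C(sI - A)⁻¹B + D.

(sI - A)⁻¹ = 1/(s + 10). H(s) = 4 × 1/(s + 10) + 0 = 4/(s + 10).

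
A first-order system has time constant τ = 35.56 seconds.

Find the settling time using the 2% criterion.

For first-order system, 2% settling time ≈ 4τ = 4 × 35.56 = 142.24 s.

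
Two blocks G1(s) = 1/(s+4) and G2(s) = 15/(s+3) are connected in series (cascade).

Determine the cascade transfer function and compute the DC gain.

Series: multiply transfer functions. G_eq = 1/(s+4) × 15/(s+3) = 15/((s+4)(s+3)). DC gain = 15/(4×3) = 1.25.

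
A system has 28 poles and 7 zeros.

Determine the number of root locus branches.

Root locus has n branches where n = number of poles = 28.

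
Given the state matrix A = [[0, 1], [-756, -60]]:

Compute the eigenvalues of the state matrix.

det(A - λI) = λ² - (-60)λ + 756 = (λ - (-42))(λ - (-18)). Eigenvalues: -42, -18.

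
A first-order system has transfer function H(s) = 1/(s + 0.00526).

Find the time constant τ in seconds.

For H(s) = 1/(s + 1/τ), the pole is at -1/τ = -0.00526, so τ = 1/0.00526 = 190.1 s.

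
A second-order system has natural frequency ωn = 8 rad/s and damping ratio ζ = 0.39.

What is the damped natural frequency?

ωd = ωn√(1 - ζ²) = 8√(1 - 0.39²) = 7.37 rad/s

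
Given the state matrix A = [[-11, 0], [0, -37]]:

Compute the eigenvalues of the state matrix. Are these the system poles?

For diagonal matrix, eigenvalues are diagonal entries: λ₁ = -11, λ₂ = -37. Eigenvalues of A = system poles.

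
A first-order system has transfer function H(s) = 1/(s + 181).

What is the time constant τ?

For H(s) = 1/(s + 1/τ), the pole is at -1/τ = -181, so τ = 1/181 = 0.0055 s.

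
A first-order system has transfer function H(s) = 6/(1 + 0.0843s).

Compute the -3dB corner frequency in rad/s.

Corner frequency = 1/τ = 1/0.0843 = 11.862 rad/s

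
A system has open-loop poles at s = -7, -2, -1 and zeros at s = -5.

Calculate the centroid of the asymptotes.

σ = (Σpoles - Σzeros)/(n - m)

σ = (Σpoles - Σzeros)/(n - m) = (-10 - (-5))/(3 - 1) = -5/2 = -2.5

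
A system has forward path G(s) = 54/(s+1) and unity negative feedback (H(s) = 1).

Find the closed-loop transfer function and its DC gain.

T(s) = G/(1+GH) = [54/(s+1)] / [1 + 54/(s+1)] = 54/(s+1+54) = 54/(s+55). DC gain = 54/55 = 0.9818.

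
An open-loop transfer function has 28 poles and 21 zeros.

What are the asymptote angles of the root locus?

n - m = 28 - 21 = 7. Angles: θk = (2k + 1)·180°/7 = 25.71°, 77.14°, 128.57°, 180°, 231.43°, 282.86°, 334.29°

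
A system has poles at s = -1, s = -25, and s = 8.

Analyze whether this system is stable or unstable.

Pole(s) at s = 8 are not in the left half-plane. System is unstable.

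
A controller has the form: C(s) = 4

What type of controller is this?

This is a Proportional (P) controller.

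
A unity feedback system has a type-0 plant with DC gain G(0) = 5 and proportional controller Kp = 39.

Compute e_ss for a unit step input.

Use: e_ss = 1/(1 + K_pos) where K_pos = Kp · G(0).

K_pos = Kp · G(0) = 39 × 5 = 195. e_ss = 1/(1 + 195) = 0.0051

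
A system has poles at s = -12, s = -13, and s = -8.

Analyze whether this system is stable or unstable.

All poles are in the left half-plane. System is stable.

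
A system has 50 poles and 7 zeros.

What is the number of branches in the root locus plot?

Root locus has n branches where n = number of poles = 50.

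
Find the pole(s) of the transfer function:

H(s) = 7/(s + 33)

Pole is where denominator = 0: s + 33 = 0, so s = -33.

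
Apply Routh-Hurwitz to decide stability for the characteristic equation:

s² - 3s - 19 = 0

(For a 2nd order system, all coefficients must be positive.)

Coefficients: 1, -3, -19. b=-3, c=-19 not positive, so system is unstable.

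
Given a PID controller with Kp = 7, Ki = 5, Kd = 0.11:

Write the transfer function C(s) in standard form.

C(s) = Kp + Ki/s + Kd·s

Substituting values: C(s) = 7 + 5/s + 0.11s = (0.11s² + 7s + 5)/s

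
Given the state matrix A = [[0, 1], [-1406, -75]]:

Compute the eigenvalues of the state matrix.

det(A - λI) = λ² - (-75)λ + 1406 = (λ - (-37))(λ - (-38)). Eigenvalues: -37, -38.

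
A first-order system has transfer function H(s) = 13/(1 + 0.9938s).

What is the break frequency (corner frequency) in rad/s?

Corner frequency = 1/τ = 1/0.9938 = 1.006 rad/s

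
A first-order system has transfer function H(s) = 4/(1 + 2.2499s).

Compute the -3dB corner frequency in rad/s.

Corner frequency = 1/τ = 1/2.2499 = 0.444 rad/s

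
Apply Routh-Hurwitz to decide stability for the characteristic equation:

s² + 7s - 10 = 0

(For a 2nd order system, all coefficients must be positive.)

Coefficients: 1, 7, -10. c=-10 not positive, so system is unstable.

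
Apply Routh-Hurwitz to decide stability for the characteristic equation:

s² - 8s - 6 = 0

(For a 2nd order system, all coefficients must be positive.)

Coefficients: 1, -8, -6. b=-8, c=-6 not positive, so system is unstable.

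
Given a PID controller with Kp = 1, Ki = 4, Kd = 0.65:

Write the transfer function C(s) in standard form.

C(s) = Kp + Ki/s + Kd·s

Substituting values: C(s) = 1 + 4/s + 0.65s = (0.65s² + s + 4)/s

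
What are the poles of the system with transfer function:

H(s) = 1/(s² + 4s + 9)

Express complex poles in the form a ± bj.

Discriminant = 4² - 4×1×9 = 16 - 36 = -20 < 0, so the poles are a complex conjugate pair s = (-4 ± j√20)/(2×1). Real part = -4/(2×1) = -4/2 = -2; imaginary part = ±√20/(2×1) ≈ 2.2361. Poles: s = -2 ± 2.2361j.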